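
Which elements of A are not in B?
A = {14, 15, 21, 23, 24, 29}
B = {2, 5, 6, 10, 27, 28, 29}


A \ B = elements in A but not in B
A = {14, 15, 21, 23, 24, 29}
B = {2, 5, 6, 10, 27, 28, 29}
Remove from A any elements in B
A \ B = {14, 15, 21, 23, 24}

A \ B = {14, 15, 21, 23, 24}


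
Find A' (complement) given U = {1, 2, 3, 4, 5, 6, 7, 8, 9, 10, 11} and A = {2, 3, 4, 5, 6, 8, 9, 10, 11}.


Aᶜ = U \ A = elements in U but not in A
U = {1, 2, 3, 4, 5, 6, 7, 8, 9, 10, 11}
A = {2, 3, 4, 5, 6, 8, 9, 10, 11}
Aᶜ = {1, 7}

Aᶜ = {1, 7}


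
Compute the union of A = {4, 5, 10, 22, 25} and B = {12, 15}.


A ∪ B = all elements in A or B (or both)
A = {4, 5, 10, 22, 25}
B = {12, 15}
A ∪ B = {4, 5, 10, 12, 15, 22, 25}

A ∪ B = {4, 5, 10, 12, 15, 22, 25}


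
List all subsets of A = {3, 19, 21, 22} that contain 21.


A subset of A contains 21 iff the remaining 3 elements form any subset of A \ {21}.
Count: 2^(n-1) = 2^3 = 8
Subsets containing 21: {21}, {3, 21}, {19, 21}, {21, 22}, {3, 19, 21}, {3, 21, 22}, {19, 21, 22}, {3, 19, 21, 22}

Subsets containing 21 (8 total): {21}, {3, 21}, {19, 21}, {21, 22}, {3, 19, 21}, {3, 21, 22}, {19, 21, 22}, {3, 19, 21, 22}


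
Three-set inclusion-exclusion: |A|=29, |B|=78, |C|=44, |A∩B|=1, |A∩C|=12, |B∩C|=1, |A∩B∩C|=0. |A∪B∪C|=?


|A∪B∪C| = |A|+|B|+|C| - |A∩B|-|A∩C|-|B∩C| + |A∩B∩C|
= 29+78+44 - 1-12-1 + 0
= 151 - 14 + 0
= 137

|A ∪ B ∪ C| = 137


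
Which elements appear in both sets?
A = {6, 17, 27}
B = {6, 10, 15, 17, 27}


A ∩ B = elements in both A and B
A = {6, 17, 27}
B = {6, 10, 15, 17, 27}
A ∩ B = {6, 17, 27}

A ∩ B = {6, 17, 27}


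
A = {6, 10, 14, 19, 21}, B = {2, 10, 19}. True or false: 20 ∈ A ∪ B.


A = {6, 10, 14, 19, 21}, B = {2, 10, 19}
A ∪ B = all elements in A or B
A ∪ B = {2, 6, 10, 14, 19, 21}
Checking if 20 ∈ A ∪ B
20 is not in A ∪ B → False

20 ∉ A ∪ B


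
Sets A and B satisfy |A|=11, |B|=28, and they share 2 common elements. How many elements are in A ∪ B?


|A ∪ B| = |A| + |B| - |A ∩ B|
= 11 + 28 - 2
= 37

|A ∪ B| = 37


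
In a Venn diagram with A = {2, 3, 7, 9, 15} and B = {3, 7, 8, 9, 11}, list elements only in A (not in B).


A = {2, 3, 7, 9, 15}
B = {3, 7, 8, 9, 11}
Region: only in A (not in B)
Elements: {2, 15}

Elements only in A (not in B): {2, 15}


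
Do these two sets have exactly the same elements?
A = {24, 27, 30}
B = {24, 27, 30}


Two sets are equal iff they have exactly the same elements.
A = {24, 27, 30}
B = {24, 27, 30}
Same elements → A = B

Yes, A = B


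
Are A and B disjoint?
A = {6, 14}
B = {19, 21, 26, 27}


Disjoint means A ∩ B = ∅.
A ∩ B = ∅
A ∩ B = ∅, so A and B are disjoint.

Yes, A and B are disjoint


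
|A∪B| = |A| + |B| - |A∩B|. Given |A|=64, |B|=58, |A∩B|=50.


|A ∪ B| = |A| + |B| - |A ∩ B|
= 64 + 58 - 50
= 72

|A ∪ B| = 72


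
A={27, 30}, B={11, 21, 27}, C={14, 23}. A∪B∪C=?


A ∪ B = {11, 21, 27, 30}
(A ∪ B) ∪ C = {11, 14, 21, 23, 27, 30}

A ∪ B ∪ C = {11, 14, 21, 23, 27, 30}


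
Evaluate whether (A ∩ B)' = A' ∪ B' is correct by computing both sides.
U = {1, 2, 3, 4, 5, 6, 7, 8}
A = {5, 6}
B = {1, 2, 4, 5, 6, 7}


LHS: A ∩ B = {5, 6}
(A ∩ B)' = U \ (A ∩ B) = {1, 2, 3, 4, 7, 8}
A' = {1, 2, 3, 4, 7, 8}, B' = {3, 8}
Claimed RHS: A' ∪ B' = {1, 2, 3, 4, 7, 8}
Identity is VALID: LHS = RHS = {1, 2, 3, 4, 7, 8} ✓

Identity is valid. (A ∩ B)' = A' ∪ B' = {1, 2, 3, 4, 7, 8}


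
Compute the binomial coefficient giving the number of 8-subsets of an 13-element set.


C(n,k) = n! / (k!(n-k)!)
C(13,8) = 13! / (8!5!)
= 1287

C(13,8) = 1287


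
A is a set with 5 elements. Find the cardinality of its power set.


Number of subsets = 2^n
= 2^5
= 32

|P(A)| = 32


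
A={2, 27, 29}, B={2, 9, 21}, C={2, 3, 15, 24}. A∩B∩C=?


A ∩ B = {2}
(A ∩ B) ∩ C = {2}

A ∩ B ∩ C = {2}


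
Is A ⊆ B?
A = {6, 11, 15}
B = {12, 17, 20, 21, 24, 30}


A ⊆ B means every element of A is in B.
Elements in A not in B: {6, 11, 15}
So A ⊄ B.

No, A ⊄ B


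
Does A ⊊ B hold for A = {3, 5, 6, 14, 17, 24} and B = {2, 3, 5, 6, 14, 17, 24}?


A ⊂ B requires: A ⊆ B AND A ≠ B.
A ⊆ B? Yes
A = B? No
A ⊂ B: Yes (A is a proper subset of B)

Yes, A ⊂ B


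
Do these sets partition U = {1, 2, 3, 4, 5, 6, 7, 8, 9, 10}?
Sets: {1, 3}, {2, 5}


A partition requires: (1) non-empty parts, (2) pairwise disjoint, (3) union = U
Parts: {1, 3}, {2, 5}
Union of parts: {1, 2, 3, 5}
U = {1, 2, 3, 4, 5, 6, 7, 8, 9, 10}
All non-empty? True
Pairwise disjoint? True
Covers U? False

No, not a valid partition


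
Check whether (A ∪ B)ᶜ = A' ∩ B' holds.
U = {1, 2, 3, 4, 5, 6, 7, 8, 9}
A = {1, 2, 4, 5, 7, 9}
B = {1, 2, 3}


LHS: A ∪ B = {1, 2, 3, 4, 5, 7, 9}
(A ∪ B)' = U \ (A ∪ B) = {6, 8}
A' = {3, 6, 8}, B' = {4, 5, 6, 7, 8, 9}
Claimed RHS: A' ∩ B' = {6, 8}
Identity is VALID: LHS = RHS = {6, 8} ✓

Identity is valid. (A ∪ B)' = A' ∩ B' = {6, 8}


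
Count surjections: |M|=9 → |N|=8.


n = |M| = 9, k = |N| = 8. Surjections via inclusion-exclusion:
S(n,k) = Σ(-1)^i × C(k,i) × (k-i)^n, i=0 to k
i=0: (-1)^0×C(8,0)×8^9 = 134217728
i=1: (-1)^1×C(8,1)×7^9 = -322828856
i=2: (-1)^2×C(8,2)×6^9 = 282175488
i=3: (-1)^3×C(8,3)×5^9 = -109375000
i=4: (-1)^4×C(8,4)×4^9 = 18350080
i=5: (-1)^5×C(8,5)×3^9 = -1102248
i=6: (-1)^6×C(8,6)×2^9 = 14336
i=7: (-1)^7×C(8,7)×1^9 = -8
i=8: (-1)^8×C(8,8)×0^9 = 0
Total = 1451520

Number of surjections = 1451520


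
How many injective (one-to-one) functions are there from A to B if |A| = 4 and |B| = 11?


An injection sends each of |A| = 4 inputs to a distinct output in B.
# injections = |B|·(|B|-1)·…·(|B|-|A|+1) = 11! / (11 - 4)!
= 11 × 10 × 9 × 8
= 7920

Number of injections = 7920


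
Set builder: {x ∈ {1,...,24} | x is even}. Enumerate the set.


Checking each candidate:
Condition: even numbers in {1,...,24}
Result = {2, 4, 6, 8, 10, 12, 14, 16, 18, 20, 22, 24}

{2, 4, 6, 8, 10, 12, 14, 16, 18, 20, 22, 24}


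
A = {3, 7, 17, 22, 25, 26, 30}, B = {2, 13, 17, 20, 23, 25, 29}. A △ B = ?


A △ B = (A \ B) ∪ (B \ A) = elements in exactly one of A or B
A \ B = {3, 7, 22, 26, 30}
B \ A = {2, 13, 20, 23, 29}
A △ B = {2, 3, 7, 13, 20, 22, 23, 26, 29, 30}

A △ B = {2, 3, 7, 13, 20, 22, 23, 26, 29, 30}


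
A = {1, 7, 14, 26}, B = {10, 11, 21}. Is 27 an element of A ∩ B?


A = {1, 7, 14, 26}, B = {10, 11, 21}
A ∩ B = elements in both A and B
A ∩ B = ∅
Checking if 27 ∈ A ∩ B
27 is not in A ∩ B → False

27 ∉ A ∩ B


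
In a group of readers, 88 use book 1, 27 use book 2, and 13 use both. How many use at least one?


|A ∪ B| = |A| + |B| - |A ∩ B|
= 88 + 27 - 13
= 102

|A ∪ B| = 102


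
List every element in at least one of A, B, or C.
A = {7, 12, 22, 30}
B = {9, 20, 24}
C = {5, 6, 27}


A ∪ B = {7, 9, 12, 20, 22, 24, 30}
(A ∪ B) ∪ C = {5, 6, 7, 9, 12, 20, 22, 24, 27, 30}

A ∪ B ∪ C = {5, 6, 7, 9, 12, 20, 22, 24, 27, 30}


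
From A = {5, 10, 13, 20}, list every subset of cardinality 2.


|A| = 4, so A has C(4,2) = 6 subsets of size 2.
Enumerate by choosing 2 elements from A at a time:
{5, 10}, {5, 13}, {5, 20}, {10, 13}, {10, 20}, {13, 20}

2-element subsets (6 total): {5, 10}, {5, 13}, {5, 20}, {10, 13}, {10, 20}, {13, 20}


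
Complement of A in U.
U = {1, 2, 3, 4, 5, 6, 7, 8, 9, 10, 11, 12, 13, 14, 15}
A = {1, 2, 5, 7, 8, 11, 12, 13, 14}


Aᶜ = U \ A = elements in U but not in A
U = {1, 2, 3, 4, 5, 6, 7, 8, 9, 10, 11, 12, 13, 14, 15}
A = {1, 2, 5, 7, 8, 11, 12, 13, 14}
Aᶜ = {3, 4, 6, 9, 10, 15}

Aᶜ = {3, 4, 6, 9, 10, 15}


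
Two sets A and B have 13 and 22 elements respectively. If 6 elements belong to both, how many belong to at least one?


|A ∪ B| = |A| + |B| - |A ∩ B|
= 13 + 22 - 6
= 29

|A ∪ B| = 29


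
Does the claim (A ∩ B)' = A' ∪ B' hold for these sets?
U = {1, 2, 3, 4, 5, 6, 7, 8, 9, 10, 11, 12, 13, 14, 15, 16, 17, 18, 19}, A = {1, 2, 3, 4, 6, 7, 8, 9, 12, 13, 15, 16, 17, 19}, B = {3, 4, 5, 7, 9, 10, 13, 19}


LHS: A ∩ B = {3, 4, 7, 9, 13, 19}
(A ∩ B)' = U \ (A ∩ B) = {1, 2, 5, 6, 8, 10, 11, 12, 14, 15, 16, 17, 18}
A' = {5, 10, 11, 14, 18}, B' = {1, 2, 6, 8, 11, 12, 14, 15, 16, 17, 18}
Claimed RHS: A' ∪ B' = {1, 2, 5, 6, 8, 10, 11, 12, 14, 15, 16, 17, 18}
Identity is VALID: LHS = RHS = {1, 2, 5, 6, 8, 10, 11, 12, 14, 15, 16, 17, 18} ✓

Identity is valid. (A ∩ B)' = A' ∪ B' = {1, 2, 5, 6, 8, 10, 11, 12, 14, 15, 16, 17, 18}


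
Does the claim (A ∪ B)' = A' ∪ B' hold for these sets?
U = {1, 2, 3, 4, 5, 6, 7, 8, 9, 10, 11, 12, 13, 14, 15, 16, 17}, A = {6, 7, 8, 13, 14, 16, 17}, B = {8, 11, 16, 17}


LHS: A ∪ B = {6, 7, 8, 11, 13, 14, 16, 17}
(A ∪ B)' = U \ (A ∪ B) = {1, 2, 3, 4, 5, 9, 10, 12, 15}
A' = {1, 2, 3, 4, 5, 9, 10, 11, 12, 15}, B' = {1, 2, 3, 4, 5, 6, 7, 9, 10, 12, 13, 14, 15}
Claimed RHS: A' ∪ B' = {1, 2, 3, 4, 5, 6, 7, 9, 10, 11, 12, 13, 14, 15}
Identity is INVALID: LHS = {1, 2, 3, 4, 5, 9, 10, 12, 15} but the RHS claimed here equals {1, 2, 3, 4, 5, 6, 7, 9, 10, 11, 12, 13, 14, 15}. The correct form is (A ∪ B)' = A' ∩ B'.

Identity is invalid: (A ∪ B)' = {1, 2, 3, 4, 5, 9, 10, 12, 15} but A' ∪ B' = {1, 2, 3, 4, 5, 6, 7, 9, 10, 11, 12, 13, 14, 15}. The correct De Morgan law is (A ∪ B)' = A' ∩ B'.


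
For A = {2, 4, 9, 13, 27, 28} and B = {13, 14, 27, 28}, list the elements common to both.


A ∩ B = elements in both A and B
A = {2, 4, 9, 13, 27, 28}
B = {13, 14, 27, 28}
A ∩ B = {13, 27, 28}

A ∩ B = {13, 27, 28}


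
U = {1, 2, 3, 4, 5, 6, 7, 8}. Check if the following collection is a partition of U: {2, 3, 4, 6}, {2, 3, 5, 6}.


A partition requires: (1) non-empty parts, (2) pairwise disjoint, (3) union = U
Parts: {2, 3, 4, 6}, {2, 3, 5, 6}
Union of parts: {2, 3, 4, 5, 6}
U = {1, 2, 3, 4, 5, 6, 7, 8}
All non-empty? True
Pairwise disjoint? False
Covers U? False

No, not a valid partition


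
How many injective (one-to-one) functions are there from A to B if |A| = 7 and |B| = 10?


An injection sends each of |A| = 7 inputs to a distinct output in B.
# injections = |B|·(|B|-1)·…·(|B|-|A|+1) = 10! / (10 - 7)!
= 10 × 9 × 8 × 7 × 6 × 5 × 4
= 604800

Number of injections = 604800


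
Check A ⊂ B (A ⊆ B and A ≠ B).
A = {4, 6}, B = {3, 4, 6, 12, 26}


A ⊂ B requires: A ⊆ B AND A ≠ B.
A ⊆ B? Yes
A = B? No
A ⊂ B: Yes (A is a proper subset of B)

Yes, A ⊂ B


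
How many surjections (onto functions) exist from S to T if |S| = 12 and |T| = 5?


n = |S| = 12, k = |T| = 5. Surjections via inclusion-exclusion:
S(n,k) = Σ(-1)^i × C(k,i) × (k-i)^n, i=0 to k
i=0: (-1)^0×C(5,0)×5^12 = 244140625
i=1: (-1)^1×C(5,1)×4^12 = -83886080
i=2: (-1)^2×C(5,2)×3^12 = 5314410
i=3: (-1)^3×C(5,3)×2^12 = -40960
i=4: (-1)^4×C(5,4)×1^12 = 5
i=5: (-1)^5×C(5,5)×0^12 = 0
Total = 165528000

Number of surjections = 165528000


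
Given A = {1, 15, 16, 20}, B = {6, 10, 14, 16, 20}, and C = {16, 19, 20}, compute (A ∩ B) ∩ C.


A ∩ B = {16, 20}
(A ∩ B) ∩ C = {16, 20}

A ∩ B ∩ C = {16, 20}


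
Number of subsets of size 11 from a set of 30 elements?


C(n,k) = n! / (k!(n-k)!)
C(30,11) = 30! / (11!19!)
= 54627300

C(30,11) = 54627300


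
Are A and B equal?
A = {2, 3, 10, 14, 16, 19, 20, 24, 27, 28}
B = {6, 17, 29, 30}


Two sets are equal iff they have exactly the same elements.
A = {2, 3, 10, 14, 16, 19, 20, 24, 27, 28}
B = {6, 17, 29, 30}
Differences: {2, 3, 6, 10, 14, 16, 17, 19, 20, 24, 27, 28, 29, 30}
A ≠ B

No, A ≠ B


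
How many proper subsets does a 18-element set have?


Total subsets = 2^n = 2^18 = 262144
Proper subsets exclude the set itself: 2^n - 1
= 262144 - 1
= 262143

Number of proper subsets = 262143


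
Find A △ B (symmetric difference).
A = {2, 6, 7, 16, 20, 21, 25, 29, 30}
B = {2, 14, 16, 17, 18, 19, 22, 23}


A △ B = (A \ B) ∪ (B \ A) = elements in exactly one of A or B
A \ B = {6, 7, 20, 21, 25, 29, 30}
B \ A = {14, 17, 18, 19, 22, 23}
A △ B = {6, 7, 14, 17, 18, 19, 20, 21, 22, 23, 25, 29, 30}

A △ B = {6, 7, 14, 17, 18, 19, 20, 21, 22, 23, 25, 29, 30}


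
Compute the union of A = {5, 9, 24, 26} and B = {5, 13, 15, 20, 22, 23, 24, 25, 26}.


A ∪ B = all elements in A or B (or both)
A = {5, 9, 24, 26}
B = {5, 13, 15, 20, 22, 23, 24, 25, 26}
A ∪ B = {5, 9, 13, 15, 20, 22, 23, 24, 25, 26}

A ∪ B = {5, 9, 13, 15, 20, 22, 23, 24, 25, 26}


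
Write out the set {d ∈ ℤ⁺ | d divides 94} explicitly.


Checking each candidate:
Condition: positive divisors of 94
Result = {1, 2, 47, 94}

{1, 2, 47, 94}


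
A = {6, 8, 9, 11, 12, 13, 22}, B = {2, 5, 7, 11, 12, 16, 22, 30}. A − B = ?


A \ B = elements in A but not in B
A = {6, 8, 9, 11, 12, 13, 22}
B = {2, 5, 7, 11, 12, 16, 22, 30}
Remove from A any elements in B
A \ B = {6, 8, 9, 13}

A \ B = {6, 8, 9, 13}


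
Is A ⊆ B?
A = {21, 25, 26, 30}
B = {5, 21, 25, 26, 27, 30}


A ⊆ B means every element of A is in B.
All elements of A are in B.
So A ⊆ B.

Yes, A ⊆ B


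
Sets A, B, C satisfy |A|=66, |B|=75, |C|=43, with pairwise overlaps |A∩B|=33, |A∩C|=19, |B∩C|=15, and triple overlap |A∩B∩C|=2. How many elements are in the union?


|A∪B∪C| = |A|+|B|+|C| - |A∩B|-|A∩C|-|B∩C| + |A∩B∩C|
= 66+75+43 - 33-19-15 + 2
= 184 - 67 + 2
= 119

|A ∪ B ∪ C| = 119


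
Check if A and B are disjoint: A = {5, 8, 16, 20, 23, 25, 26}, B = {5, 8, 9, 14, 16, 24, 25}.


Disjoint means A ∩ B = ∅.
A ∩ B = {5, 8, 16, 25}
A ∩ B ≠ ∅, so A and B are NOT disjoint.

No, A and B are not disjoint (A ∩ B = {5, 8, 16, 25})


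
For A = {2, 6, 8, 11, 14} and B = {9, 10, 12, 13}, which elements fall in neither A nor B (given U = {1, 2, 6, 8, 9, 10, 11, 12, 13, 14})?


A = {2, 6, 8, 11, 14}
B = {9, 10, 12, 13}
Region: in neither A nor B (given U = {1, 2, 6, 8, 9, 10, 11, 12, 13, 14})
Elements: {1}

Elements in neither A nor B (given U = {1, 2, 6, 8, 9, 10, 11, 12, 13, 14}): {1}


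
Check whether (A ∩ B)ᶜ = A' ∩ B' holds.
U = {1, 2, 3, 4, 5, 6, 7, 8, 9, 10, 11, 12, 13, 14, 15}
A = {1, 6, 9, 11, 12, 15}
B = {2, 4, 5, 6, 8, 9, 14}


LHS: A ∩ B = {6, 9}
(A ∩ B)' = U \ (A ∩ B) = {1, 2, 3, 4, 5, 7, 8, 10, 11, 12, 13, 14, 15}
A' = {2, 3, 4, 5, 7, 8, 10, 13, 14}, B' = {1, 3, 7, 10, 11, 12, 13, 15}
Claimed RHS: A' ∩ B' = {3, 7, 10, 13}
Identity is INVALID: LHS = {1, 2, 3, 4, 5, 7, 8, 10, 11, 12, 13, 14, 15} but the RHS claimed here equals {3, 7, 10, 13}. The correct form is (A ∩ B)' = A' ∪ B'.

Identity is invalid: (A ∩ B)' = {1, 2, 3, 4, 5, 7, 8, 10, 11, 12, 13, 14, 15} but A' ∩ B' = {3, 7, 10, 13}. The correct De Morgan law is (A ∩ B)' = A' ∪ B'.


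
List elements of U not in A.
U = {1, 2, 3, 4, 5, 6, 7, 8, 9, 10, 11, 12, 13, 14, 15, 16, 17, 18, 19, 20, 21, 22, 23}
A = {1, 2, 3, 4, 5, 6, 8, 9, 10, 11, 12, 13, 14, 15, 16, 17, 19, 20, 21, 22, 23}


Aᶜ = U \ A = elements in U but not in A
U = {1, 2, 3, 4, 5, 6, 7, 8, 9, 10, 11, 12, 13, 14, 15, 16, 17, 18, 19, 20, 21, 22, 23}
A = {1, 2, 3, 4, 5, 6, 8, 9, 10, 11, 12, 13, 14, 15, 16, 17, 19, 20, 21, 22, 23}
Aᶜ = {7, 18}

Aᶜ = {7, 18}


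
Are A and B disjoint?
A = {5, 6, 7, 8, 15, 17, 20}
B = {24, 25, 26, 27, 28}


Disjoint means A ∩ B = ∅.
A ∩ B = ∅
A ∩ B = ∅, so A and B are disjoint.

Yes, A and B are disjoint


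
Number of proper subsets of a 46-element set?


Total subsets = 2^n = 2^46 = 70368744177664
Proper subsets exclude the set itself: 2^n - 1
= 70368744177664 - 1
= 70368744177663

Number of proper subsets = 70368744177663


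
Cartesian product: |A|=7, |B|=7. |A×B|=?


|A × B| = |A| × |B|
= 7 × 7
= 49

|A × B| = 49


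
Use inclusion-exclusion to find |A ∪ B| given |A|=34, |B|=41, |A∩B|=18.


|A ∪ B| = |A| + |B| - |A ∩ B|
= 34 + 41 - 18
= 57

|A ∪ B| = 57


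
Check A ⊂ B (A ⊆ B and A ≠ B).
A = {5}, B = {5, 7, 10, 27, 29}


A ⊂ B requires: A ⊆ B AND A ≠ B.
A ⊆ B? Yes
A = B? No
A ⊂ B: Yes (A is a proper subset of B)

Yes, A ⊂ B


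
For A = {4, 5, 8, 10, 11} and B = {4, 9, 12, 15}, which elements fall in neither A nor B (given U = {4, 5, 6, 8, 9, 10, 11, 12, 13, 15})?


A = {4, 5, 8, 10, 11}
B = {4, 9, 12, 15}
Region: in neither A nor B (given U = {4, 5, 6, 8, 9, 10, 11, 12, 13, 15})
Elements: {6, 13}

Elements in neither A nor B (given U = {4, 5, 6, 8, 9, 10, 11, 12, 13, 15}): {6, 13}


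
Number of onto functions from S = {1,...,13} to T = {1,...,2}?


n = |S| = 13, k = |T| = 2. Surjections via inclusion-exclusion:
S(n,k) = Σ(-1)^i × C(k,i) × (k-i)^n, i=0 to k
i=0: (-1)^0×C(2,0)×2^13 = 8192
i=1: (-1)^1×C(2,1)×1^13 = -2
i=2: (-1)^2×C(2,2)×0^13 = 0
Total = 8190

Number of surjections = 8190


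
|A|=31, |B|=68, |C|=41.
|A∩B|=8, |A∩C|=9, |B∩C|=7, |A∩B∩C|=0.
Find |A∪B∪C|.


|A∪B∪C| = |A|+|B|+|C| - |A∩B|-|A∩C|-|B∩C| + |A∩B∩C|
= 31+68+41 - 8-9-7 + 0
= 140 - 24 + 0
= 116

|A ∪ B ∪ C| = 116


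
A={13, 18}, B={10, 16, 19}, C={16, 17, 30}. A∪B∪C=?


A ∪ B = {10, 13, 16, 18, 19}
(A ∪ B) ∪ C = {10, 13, 16, 17, 18, 19, 30}

A ∪ B ∪ C = {10, 13, 16, 17, 18, 19, 30}


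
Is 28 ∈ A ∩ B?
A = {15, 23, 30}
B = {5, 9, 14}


A = {15, 23, 30}, B = {5, 9, 14}
A ∩ B = elements in both A and B
A ∩ B = ∅
Checking if 28 ∈ A ∩ B
28 is not in A ∩ B → False

28 ∉ A ∩ B


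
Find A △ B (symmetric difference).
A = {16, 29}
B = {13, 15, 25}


A △ B = (A \ B) ∪ (B \ A) = elements in exactly one of A or B
A \ B = {16, 29}
B \ A = {13, 15, 25}
A △ B = {13, 15, 16, 25, 29}

A △ B = {13, 15, 16, 25, 29}


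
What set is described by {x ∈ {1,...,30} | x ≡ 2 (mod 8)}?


Checking each candidate:
Condition: x in {1,...,30} with x ≡ 2 (mod 8)
Result = {2, 10, 18, 26}

{2, 10, 18, 26}


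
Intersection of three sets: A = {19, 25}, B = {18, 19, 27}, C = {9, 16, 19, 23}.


A ∩ B = {19}
(A ∩ B) ∩ C = {19}

A ∩ B ∩ C = {19}


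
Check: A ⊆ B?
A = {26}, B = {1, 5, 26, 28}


A ⊆ B means every element of A is in B.
All elements of A are in B.
So A ⊆ B.

Yes, A ⊆ B


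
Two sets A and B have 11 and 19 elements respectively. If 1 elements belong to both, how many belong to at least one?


|A ∪ B| = |A| + |B| - |A ∩ B|
= 11 + 19 - 1
= 29

|A ∪ B| = 29


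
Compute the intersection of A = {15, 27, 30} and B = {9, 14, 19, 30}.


A ∩ B = elements in both A and B
A = {15, 27, 30}
B = {9, 14, 19, 30}
A ∩ B = {30}

A ∩ B = {30}


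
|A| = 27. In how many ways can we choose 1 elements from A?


C(n,k) = n! / (k!(n-k)!)
C(27,1) = 27! / (1!26!)
= 27

C(27,1) = 27


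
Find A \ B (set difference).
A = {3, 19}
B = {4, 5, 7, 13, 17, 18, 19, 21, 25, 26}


A \ B = elements in A but not in B
A = {3, 19}
B = {4, 5, 7, 13, 17, 18, 19, 21, 25, 26}
Remove from A any elements in B
A \ B = {3}

A \ B = {3}


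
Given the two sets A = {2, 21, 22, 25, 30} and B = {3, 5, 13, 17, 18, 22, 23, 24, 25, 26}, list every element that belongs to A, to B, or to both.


A ∪ B = all elements in A or B (or both)
A = {2, 21, 22, 25, 30}
B = {3, 5, 13, 17, 18, 22, 23, 24, 25, 26}
A ∪ B = {2, 3, 5, 13, 17, 18, 21, 22, 23, 24, 25, 26, 30}

A ∪ B = {2, 3, 5, 13, 17, 18, 21, 22, 23, 24, 25, 26, 30}


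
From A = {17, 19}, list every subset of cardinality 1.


|A| = 2, so A has C(2,1) = 2 subsets of size 1.
Enumerate by choosing 1 elements from A at a time:
{17}, {19}

1-element subsets (2 total): {17}, {19}


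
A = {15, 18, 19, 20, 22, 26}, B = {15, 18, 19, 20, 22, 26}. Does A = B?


Two sets are equal iff they have exactly the same elements.
A = {15, 18, 19, 20, 22, 26}
B = {15, 18, 19, 20, 22, 26}
Same elements → A = B

Yes, A = B


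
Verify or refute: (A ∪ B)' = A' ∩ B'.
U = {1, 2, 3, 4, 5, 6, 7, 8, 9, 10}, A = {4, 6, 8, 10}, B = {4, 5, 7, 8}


LHS: A ∪ B = {4, 5, 6, 7, 8, 10}
(A ∪ B)' = U \ (A ∪ B) = {1, 2, 3, 9}
A' = {1, 2, 3, 5, 7, 9}, B' = {1, 2, 3, 6, 9, 10}
Claimed RHS: A' ∩ B' = {1, 2, 3, 9}
Identity is VALID: LHS = RHS = {1, 2, 3, 9} ✓

Identity is valid. (A ∪ B)' = A' ∩ B' = {1, 2, 3, 9}


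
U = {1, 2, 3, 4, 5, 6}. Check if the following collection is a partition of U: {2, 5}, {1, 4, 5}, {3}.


A partition requires: (1) non-empty parts, (2) pairwise disjoint, (3) union = U
Parts: {2, 5}, {1, 4, 5}, {3}
Union of parts: {1, 2, 3, 4, 5}
U = {1, 2, 3, 4, 5, 6}
All non-empty? True
Pairwise disjoint? False
Covers U? False

No, not a valid partition


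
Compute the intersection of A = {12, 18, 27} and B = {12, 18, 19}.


A ∩ B = elements in both A and B
A = {12, 18, 27}
B = {12, 18, 19}
A ∩ B = {12, 18}

A ∩ B = {12, 18}


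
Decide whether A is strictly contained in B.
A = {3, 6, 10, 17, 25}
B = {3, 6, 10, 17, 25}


A ⊂ B requires: A ⊆ B AND A ≠ B.
A ⊆ B? Yes
A = B? Yes
A = B, so A is not a PROPER subset.

No, A is not a proper subset of B


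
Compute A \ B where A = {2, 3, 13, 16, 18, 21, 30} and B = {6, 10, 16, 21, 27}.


A \ B = elements in A but not in B
A = {2, 3, 13, 16, 18, 21, 30}
B = {6, 10, 16, 21, 27}
Remove from A any elements in B
A \ B = {2, 3, 13, 18, 30}

A \ B = {2, 3, 13, 18, 30}


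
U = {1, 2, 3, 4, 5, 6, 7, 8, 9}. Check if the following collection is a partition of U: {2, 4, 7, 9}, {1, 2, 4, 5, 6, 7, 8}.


A partition requires: (1) non-empty parts, (2) pairwise disjoint, (3) union = U
Parts: {2, 4, 7, 9}, {1, 2, 4, 5, 6, 7, 8}
Union of parts: {1, 2, 4, 5, 6, 7, 8, 9}
U = {1, 2, 3, 4, 5, 6, 7, 8, 9}
All non-empty? True
Pairwise disjoint? False
Covers U? False

No, not a valid partition


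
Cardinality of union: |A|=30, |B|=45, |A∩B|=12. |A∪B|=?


|A ∪ B| = |A| + |B| - |A ∩ B|
= 30 + 45 - 12
= 63

|A ∪ B| = 63


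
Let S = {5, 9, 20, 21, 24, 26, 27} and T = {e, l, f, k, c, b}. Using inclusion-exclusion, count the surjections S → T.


n = |S| = 7, k = |T| = 6. Surjections via inclusion-exclusion:
S(n,k) = Σ(-1)^i × C(k,i) × (k-i)^n, i=0 to k
i=0: (-1)^0×C(6,0)×6^7 = 279936
i=1: (-1)^1×C(6,1)×5^7 = -468750
i=2: (-1)^2×C(6,2)×4^7 = 245760
i=3: (-1)^3×C(6,3)×3^7 = -43740
i=4: (-1)^4×C(6,4)×2^7 = 1920
i=5: (-1)^5×C(6,5)×1^7 = -6
i=6: (-1)^6×C(6,6)×0^7 = 0
Total = 15120

Number of surjections = 15120


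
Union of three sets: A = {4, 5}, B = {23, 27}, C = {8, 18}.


A ∪ B = {4, 5, 23, 27}
(A ∪ B) ∪ C = {4, 5, 8, 18, 23, 27}

A ∪ B ∪ C = {4, 5, 8, 18, 23, 27}


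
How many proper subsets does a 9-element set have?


Total subsets = 2^n = 2^9 = 512
Proper subsets exclude the set itself: 2^n - 1
= 512 - 1
= 511

Number of proper subsets = 511


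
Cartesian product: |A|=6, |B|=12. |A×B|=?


|A × B| = |A| × |B|
= 6 × 12
= 72

|A × B| = 72


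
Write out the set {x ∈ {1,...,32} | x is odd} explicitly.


Checking each candidate:
Condition: odd numbers in {1,...,32}
Result = {1, 3, 5, 7, 9, 11, 13, 15, 17, 19, 21, 23, 25, 27, 29, 31}

{1, 3, 5, 7, 9, 11, 13, 15, 17, 19, 21, 23, 25, 27, 29, 31}


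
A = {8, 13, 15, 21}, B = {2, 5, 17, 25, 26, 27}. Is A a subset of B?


A ⊆ B means every element of A is in B.
Elements in A not in B: {8, 13, 15, 21}
So A ⊄ B.

No, A ⊄ B


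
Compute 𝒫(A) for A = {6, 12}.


|A| = 2, so |P(A)| = 2^2 = 4
Enumerate subsets by cardinality (0 to 2):
∅, {6}, {12}, {6, 12}

P(A) has 4 subsets: ∅, {6}, {12}, {6, 12}


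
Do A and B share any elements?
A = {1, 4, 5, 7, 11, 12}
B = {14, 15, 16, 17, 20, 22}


Disjoint means A ∩ B = ∅.
A ∩ B = ∅
A ∩ B = ∅, so A and B are disjoint.

No — A and B share no elements (A ∩ B = ∅), so they are disjoint


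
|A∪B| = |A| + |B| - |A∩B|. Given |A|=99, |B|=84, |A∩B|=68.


|A ∪ B| = |A| + |B| - |A ∩ B|
= 99 + 84 - 68
= 115

|A ∪ B| = 115


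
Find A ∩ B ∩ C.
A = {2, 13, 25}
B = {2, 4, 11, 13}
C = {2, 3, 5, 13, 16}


A ∩ B = {2, 13}
(A ∩ B) ∩ C = {2, 13}

A ∩ B ∩ C = {2, 13}


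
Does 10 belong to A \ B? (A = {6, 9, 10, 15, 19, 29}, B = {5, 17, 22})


A = {6, 9, 10, 15, 19, 29}, B = {5, 17, 22}
A \ B = elements in A but not in B
A \ B = {6, 9, 10, 15, 19, 29}
Checking if 10 ∈ A \ B
10 is in A \ B → True

10 ∈ A \ B


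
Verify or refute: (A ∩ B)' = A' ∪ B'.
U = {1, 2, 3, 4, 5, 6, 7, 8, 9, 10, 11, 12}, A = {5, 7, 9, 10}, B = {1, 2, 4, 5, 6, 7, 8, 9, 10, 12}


LHS: A ∩ B = {5, 7, 9, 10}
(A ∩ B)' = U \ (A ∩ B) = {1, 2, 3, 4, 6, 8, 11, 12}
A' = {1, 2, 3, 4, 6, 8, 11, 12}, B' = {3, 11}
Claimed RHS: A' ∪ B' = {1, 2, 3, 4, 6, 8, 11, 12}
Identity is VALID: LHS = RHS = {1, 2, 3, 4, 6, 8, 11, 12} ✓

Identity is valid. (A ∩ B)' = A' ∪ B' = {1, 2, 3, 4, 6, 8, 11, 12}


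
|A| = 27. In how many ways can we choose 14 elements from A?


C(n,k) = n! / (k!(n-k)!)
C(27,14) = 27! / (14!13!)
= 20058300

C(27,14) = 20058300


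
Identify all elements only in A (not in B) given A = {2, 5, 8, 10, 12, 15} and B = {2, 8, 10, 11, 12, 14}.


A = {2, 5, 8, 10, 12, 15}
B = {2, 8, 10, 11, 12, 14}
Region: only in A (not in B)
Elements: {5, 15}

Elements only in A (not in B): {5, 15}


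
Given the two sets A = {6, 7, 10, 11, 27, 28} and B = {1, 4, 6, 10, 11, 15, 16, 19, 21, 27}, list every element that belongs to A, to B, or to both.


A ∪ B = all elements in A or B (or both)
A = {6, 7, 10, 11, 27, 28}
B = {1, 4, 6, 10, 11, 15, 16, 19, 21, 27}
A ∪ B = {1, 4, 6, 7, 10, 11, 15, 16, 19, 21, 27, 28}

A ∪ B = {1, 4, 6, 7, 10, 11, 15, 16, 19, 21, 27, 28}


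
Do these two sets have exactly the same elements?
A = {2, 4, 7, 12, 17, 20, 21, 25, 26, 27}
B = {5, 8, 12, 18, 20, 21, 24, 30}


Two sets are equal iff they have exactly the same elements.
A = {2, 4, 7, 12, 17, 20, 21, 25, 26, 27}
B = {5, 8, 12, 18, 20, 21, 24, 30}
Differences: {2, 4, 5, 7, 8, 17, 18, 24, 25, 26, 27, 30}
A ≠ B

No, A ≠ B


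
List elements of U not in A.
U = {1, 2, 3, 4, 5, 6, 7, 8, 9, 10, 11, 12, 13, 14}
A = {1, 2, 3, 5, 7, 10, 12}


Aᶜ = U \ A = elements in U but not in A
U = {1, 2, 3, 4, 5, 6, 7, 8, 9, 10, 11, 12, 13, 14}
A = {1, 2, 3, 5, 7, 10, 12}
Aᶜ = {4, 6, 8, 9, 11, 13, 14}

Aᶜ = {4, 6, 8, 9, 11, 13, 14}


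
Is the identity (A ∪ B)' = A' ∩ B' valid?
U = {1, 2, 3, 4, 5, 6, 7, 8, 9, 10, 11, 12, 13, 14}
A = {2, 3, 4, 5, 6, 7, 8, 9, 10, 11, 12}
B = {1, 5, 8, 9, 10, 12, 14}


LHS: A ∪ B = {1, 2, 3, 4, 5, 6, 7, 8, 9, 10, 11, 12, 14}
(A ∪ B)' = U \ (A ∪ B) = {13}
A' = {1, 13, 14}, B' = {2, 3, 4, 6, 7, 11, 13}
Claimed RHS: A' ∩ B' = {13}
Identity is VALID: LHS = RHS = {13} ✓

Identity is valid. (A ∪ B)' = A' ∩ B' = {13}


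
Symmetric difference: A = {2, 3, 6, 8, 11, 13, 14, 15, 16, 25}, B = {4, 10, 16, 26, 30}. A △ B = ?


A △ B = (A \ B) ∪ (B \ A) = elements in exactly one of A or B
A \ B = {2, 3, 6, 8, 11, 13, 14, 15, 25}
B \ A = {4, 10, 26, 30}
A △ B = {2, 3, 4, 6, 8, 10, 11, 13, 14, 15, 25, 26, 30}

A △ B = {2, 3, 4, 6, 8, 10, 11, 13, 14, 15, 25, 26, 30}


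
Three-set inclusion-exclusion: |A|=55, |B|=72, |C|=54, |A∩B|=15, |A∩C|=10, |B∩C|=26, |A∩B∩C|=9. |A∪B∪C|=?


|A∪B∪C| = |A|+|B|+|C| - |A∩B|-|A∩C|-|B∩C| + |A∩B∩C|
= 55+72+54 - 15-10-26 + 9
= 181 - 51 + 9
= 139

|A ∪ B ∪ C| = 139


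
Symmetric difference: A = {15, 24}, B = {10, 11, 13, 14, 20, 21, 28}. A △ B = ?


A △ B = (A \ B) ∪ (B \ A) = elements in exactly one of A or B
A \ B = {15, 24}
B \ A = {10, 11, 13, 14, 20, 21, 28}
A △ B = {10, 11, 13, 14, 15, 20, 21, 24, 28}

A △ B = {10, 11, 13, 14, 15, 20, 21, 24, 28}


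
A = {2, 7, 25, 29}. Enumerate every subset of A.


|A| = 4, so |P(A)| = 2^4 = 16
Enumerate subsets by cardinality (0 to 4):
∅, {2}, {7}, {25}, {29}, {2, 7}, {2, 25}, {2, 29}, {7, 25}, {7, 29}, {25, 29}, {2, 7, 25}, {2, 7, 29}, {2, 25, 29}, {7, 25, 29}, {2, 7, 25, 29}

P(A) has 16 subsets: ∅, {2}, {7}, {25}, {29}, {2, 7}, {2, 25}, {2, 29}, {7, 25}, {7, 29}, {25, 29}, {2, 7, 25}, {2, 7, 29}, {2, 25, 29}, {7, 25, 29}, {2, 7, 25, 29}


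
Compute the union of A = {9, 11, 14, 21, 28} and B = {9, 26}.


A ∪ B = all elements in A or B (or both)
A = {9, 11, 14, 21, 28}
B = {9, 26}
A ∪ B = {9, 11, 14, 21, 26, 28}

A ∪ B = {9, 11, 14, 21, 26, 28}


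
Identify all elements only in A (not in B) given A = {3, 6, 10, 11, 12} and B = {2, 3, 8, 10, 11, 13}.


A = {3, 6, 10, 11, 12}
B = {2, 3, 8, 10, 11, 13}
Region: only in A (not in B)
Elements: {6, 12}

Elements only in A (not in B): {6, 12}


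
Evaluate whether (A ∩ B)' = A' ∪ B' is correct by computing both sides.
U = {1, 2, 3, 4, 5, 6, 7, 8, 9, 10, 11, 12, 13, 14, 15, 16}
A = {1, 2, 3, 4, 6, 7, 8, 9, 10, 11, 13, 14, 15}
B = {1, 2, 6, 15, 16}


LHS: A ∩ B = {1, 2, 6, 15}
(A ∩ B)' = U \ (A ∩ B) = {3, 4, 5, 7, 8, 9, 10, 11, 12, 13, 14, 16}
A' = {5, 12, 16}, B' = {3, 4, 5, 7, 8, 9, 10, 11, 12, 13, 14}
Claimed RHS: A' ∪ B' = {3, 4, 5, 7, 8, 9, 10, 11, 12, 13, 14, 16}
Identity is VALID: LHS = RHS = {3, 4, 5, 7, 8, 9, 10, 11, 12, 13, 14, 16} ✓

Identity is valid. (A ∩ B)' = A' ∪ B' = {3, 4, 5, 7, 8, 9, 10, 11, 12, 13, 14, 16}


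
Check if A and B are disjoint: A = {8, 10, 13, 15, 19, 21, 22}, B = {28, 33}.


Disjoint means A ∩ B = ∅.
A ∩ B = ∅
A ∩ B = ∅, so A and B are disjoint.

Yes, A and B are disjoint


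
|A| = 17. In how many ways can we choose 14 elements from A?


C(n,k) = n! / (k!(n-k)!)
C(17,14) = 17! / (14!3!)
= 680

C(17,14) = 680


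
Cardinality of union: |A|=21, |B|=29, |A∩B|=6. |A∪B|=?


|A ∪ B| = |A| + |B| - |A ∩ B|
= 21 + 29 - 6
= 44

|A ∪ B| = 44


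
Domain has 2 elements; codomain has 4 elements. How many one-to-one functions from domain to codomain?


An injection sends each of |A| = 2 inputs to a distinct output in B.
# injections = |B|·(|B|-1)·…·(|B|-|A|+1) = 4! / (4 - 2)!
= 4 × 3
= 12

Number of injections = 12


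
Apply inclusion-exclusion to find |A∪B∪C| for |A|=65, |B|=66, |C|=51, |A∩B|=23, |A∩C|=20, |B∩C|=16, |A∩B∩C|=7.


|A∪B∪C| = |A|+|B|+|C| - |A∩B|-|A∩C|-|B∩C| + |A∩B∩C|
= 65+66+51 - 23-20-16 + 7
= 182 - 59 + 7
= 130

|A ∪ B ∪ C| = 130


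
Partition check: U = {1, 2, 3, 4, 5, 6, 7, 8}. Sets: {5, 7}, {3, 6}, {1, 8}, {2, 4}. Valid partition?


A partition requires: (1) non-empty parts, (2) pairwise disjoint, (3) union = U
Parts: {5, 7}, {3, 6}, {1, 8}, {2, 4}
Union of parts: {1, 2, 3, 4, 5, 6, 7, 8}
U = {1, 2, 3, 4, 5, 6, 7, 8}
All non-empty? True
Pairwise disjoint? True
Covers U? True

Yes, valid partition


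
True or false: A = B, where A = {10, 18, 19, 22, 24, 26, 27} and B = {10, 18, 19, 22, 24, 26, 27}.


Two sets are equal iff they have exactly the same elements.
A = {10, 18, 19, 22, 24, 26, 27}
B = {10, 18, 19, 22, 24, 26, 27}
Same elements → A = B

Yes, A = B


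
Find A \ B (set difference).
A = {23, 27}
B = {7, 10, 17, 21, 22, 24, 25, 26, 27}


A \ B = elements in A but not in B
A = {23, 27}
B = {7, 10, 17, 21, 22, 24, 25, 26, 27}
Remove from A any elements in B
A \ B = {23}

A \ B = {23}


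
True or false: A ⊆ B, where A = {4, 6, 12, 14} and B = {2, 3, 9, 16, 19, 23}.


A ⊆ B means every element of A is in B.
Elements in A not in B: {4, 6, 12, 14}
So A ⊄ B.

No, A ⊄ B


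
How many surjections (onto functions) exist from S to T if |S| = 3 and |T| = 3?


n = |S| = 3, k = |T| = 3. Surjections via inclusion-exclusion:
S(n,k) = Σ(-1)^i × C(k,i) × (k-i)^n, i=0 to k
i=0: (-1)^0×C(3,0)×3^3 = 27
i=1: (-1)^1×C(3,1)×2^3 = -24
i=2: (-1)^2×C(3,2)×1^3 = 3
i=3: (-1)^3×C(3,3)×0^3 = 0
Total = 6

Number of surjections = 6


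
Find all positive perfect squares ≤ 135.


Checking each candidate:
Condition: positive perfect squares ≤ 135
Result = {1, 4, 9, 16, 25, 36, 49, 64, 81, 100, 121}

{1, 4, 9, 16, 25, 36, 49, 64, 81, 100, 121}


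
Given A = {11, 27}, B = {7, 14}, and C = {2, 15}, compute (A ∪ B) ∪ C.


A ∪ B = {7, 11, 14, 27}
(A ∪ B) ∪ C = {2, 7, 11, 14, 15, 27}

A ∪ B ∪ C = {2, 7, 11, 14, 15, 27}


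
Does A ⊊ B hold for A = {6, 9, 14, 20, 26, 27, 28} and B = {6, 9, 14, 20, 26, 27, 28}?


A ⊂ B requires: A ⊆ B AND A ≠ B.
A ⊆ B? Yes
A = B? Yes
A = B, so A is not a PROPER subset.

No, A is not a proper subset of B


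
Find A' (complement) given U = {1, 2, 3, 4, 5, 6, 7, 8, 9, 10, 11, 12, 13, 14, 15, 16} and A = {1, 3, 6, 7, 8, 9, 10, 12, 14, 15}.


Aᶜ = U \ A = elements in U but not in A
U = {1, 2, 3, 4, 5, 6, 7, 8, 9, 10, 11, 12, 13, 14, 15, 16}
A = {1, 3, 6, 7, 8, 9, 10, 12, 14, 15}
Aᶜ = {2, 4, 5, 11, 13, 16}

Aᶜ = {2, 4, 5, 11, 13, 16}


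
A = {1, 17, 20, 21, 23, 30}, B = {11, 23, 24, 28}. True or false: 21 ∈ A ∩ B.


A = {1, 17, 20, 21, 23, 30}, B = {11, 23, 24, 28}
A ∩ B = elements in both A and B
A ∩ B = {23}
Checking if 21 ∈ A ∩ B
21 is not in A ∩ B → False

21 ∉ A ∩ B


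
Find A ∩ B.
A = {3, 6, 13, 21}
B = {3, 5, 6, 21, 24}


A ∩ B = elements in both A and B
A = {3, 6, 13, 21}
B = {3, 5, 6, 21, 24}
A ∩ B = {3, 6, 21}

A ∩ B = {3, 6, 21}


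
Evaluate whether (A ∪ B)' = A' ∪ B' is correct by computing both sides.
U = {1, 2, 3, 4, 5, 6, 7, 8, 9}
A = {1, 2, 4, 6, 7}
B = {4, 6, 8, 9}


LHS: A ∪ B = {1, 2, 4, 6, 7, 8, 9}
(A ∪ B)' = U \ (A ∪ B) = {3, 5}
A' = {3, 5, 8, 9}, B' = {1, 2, 3, 5, 7}
Claimed RHS: A' ∪ B' = {1, 2, 3, 5, 7, 8, 9}
Identity is INVALID: LHS = {3, 5} but the RHS claimed here equals {1, 2, 3, 5, 7, 8, 9}. The correct form is (A ∪ B)' = A' ∩ B'.

Identity is invalid: (A ∪ B)' = {3, 5} but A' ∪ B' = {1, 2, 3, 5, 7, 8, 9}. The correct De Morgan law is (A ∪ B)' = A' ∩ B'.


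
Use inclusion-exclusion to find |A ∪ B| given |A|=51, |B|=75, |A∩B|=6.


|A ∪ B| = |A| + |B| - |A ∩ B|
= 51 + 75 - 6
= 120

|A ∪ B| = 120


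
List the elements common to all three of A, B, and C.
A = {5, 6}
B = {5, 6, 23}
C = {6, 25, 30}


A ∩ B = {5, 6}
(A ∩ B) ∩ C = {6}

A ∩ B ∩ C = {6}


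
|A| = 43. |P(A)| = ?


Number of subsets = 2^n
= 2^43
= 8796093022208

|P(A)| = 8796093022208


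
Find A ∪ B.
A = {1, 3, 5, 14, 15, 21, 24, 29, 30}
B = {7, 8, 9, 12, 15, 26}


A ∪ B = all elements in A or B (or both)
A = {1, 3, 5, 14, 15, 21, 24, 29, 30}
B = {7, 8, 9, 12, 15, 26}
A ∪ B = {1, 3, 5, 7, 8, 9, 12, 14, 15, 21, 24, 26, 29, 30}

A ∪ B = {1, 3, 5, 7, 8, 9, 12, 14, 15, 21, 24, 26, 29, 30}


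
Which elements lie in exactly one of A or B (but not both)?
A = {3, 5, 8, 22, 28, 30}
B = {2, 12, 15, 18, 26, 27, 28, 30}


A △ B = (A \ B) ∪ (B \ A) = elements in exactly one of A or B
A \ B = {3, 5, 8, 22}
B \ A = {2, 12, 15, 18, 26, 27}
A △ B = {2, 3, 5, 8, 12, 15, 18, 22, 26, 27}

A △ B = {2, 3, 5, 8, 12, 15, 18, 22, 26, 27}


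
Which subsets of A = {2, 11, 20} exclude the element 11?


A subset of A that omits 11 is a subset of A \ {11}, so there are 2^(n-1) = 2^2 = 4 of them.
Subsets excluding 11: ∅, {2}, {20}, {2, 20}

Subsets excluding 11 (4 total): ∅, {2}, {20}, {2, 20}


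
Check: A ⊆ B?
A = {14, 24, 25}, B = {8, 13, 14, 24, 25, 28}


A ⊆ B means every element of A is in B.
All elements of A are in B.
So A ⊆ B.

Yes, A ⊆ B


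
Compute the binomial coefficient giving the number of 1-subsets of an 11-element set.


C(n,k) = n! / (k!(n-k)!)
C(11,1) = 11! / (1!10!)
= 11

C(11,1) = 11


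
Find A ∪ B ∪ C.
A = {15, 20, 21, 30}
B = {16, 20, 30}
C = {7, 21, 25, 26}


A ∪ B = {15, 16, 20, 21, 30}
(A ∪ B) ∪ C = {7, 15, 16, 20, 21, 25, 26, 30}

A ∪ B ∪ C = {7, 15, 16, 20, 21, 25, 26, 30}


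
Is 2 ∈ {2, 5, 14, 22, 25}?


A = {2, 5, 14, 22, 25}
Checking if 2 is in A
2 is in A → True

2 ∈ A


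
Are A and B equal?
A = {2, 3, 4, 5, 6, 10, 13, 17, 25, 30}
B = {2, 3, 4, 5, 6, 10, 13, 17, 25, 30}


Two sets are equal iff they have exactly the same elements.
A = {2, 3, 4, 5, 6, 10, 13, 17, 25, 30}
B = {2, 3, 4, 5, 6, 10, 13, 17, 25, 30}
Same elements → A = B

Yes, A = B


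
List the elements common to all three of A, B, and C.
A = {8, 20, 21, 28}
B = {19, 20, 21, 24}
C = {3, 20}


A ∩ B = {20, 21}
(A ∩ B) ∩ C = {20}

A ∩ B ∩ C = {20}


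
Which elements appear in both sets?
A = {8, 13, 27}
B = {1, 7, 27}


A ∩ B = elements in both A and B
A = {8, 13, 27}
B = {1, 7, 27}
A ∩ B = {27}

A ∩ B = {27}


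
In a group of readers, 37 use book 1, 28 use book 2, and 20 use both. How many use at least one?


|A ∪ B| = |A| + |B| - |A ∩ B|
= 37 + 28 - 20
= 45

|A ∪ B| = 45


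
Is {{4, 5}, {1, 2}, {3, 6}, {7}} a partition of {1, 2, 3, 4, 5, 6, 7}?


A partition requires: (1) non-empty parts, (2) pairwise disjoint, (3) union = U
Parts: {4, 5}, {1, 2}, {3, 6}, {7}
Union of parts: {1, 2, 3, 4, 5, 6, 7}
U = {1, 2, 3, 4, 5, 6, 7}
All non-empty? True
Pairwise disjoint? True
Covers U? True

Yes, valid partition


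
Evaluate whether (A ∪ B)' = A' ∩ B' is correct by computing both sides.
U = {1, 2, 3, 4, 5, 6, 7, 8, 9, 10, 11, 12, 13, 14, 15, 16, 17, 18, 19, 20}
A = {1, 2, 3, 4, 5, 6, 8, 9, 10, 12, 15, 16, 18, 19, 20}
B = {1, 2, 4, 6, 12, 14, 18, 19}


LHS: A ∪ B = {1, 2, 3, 4, 5, 6, 8, 9, 10, 12, 14, 15, 16, 18, 19, 20}
(A ∪ B)' = U \ (A ∪ B) = {7, 11, 13, 17}
A' = {7, 11, 13, 14, 17}, B' = {3, 5, 7, 8, 9, 10, 11, 13, 15, 16, 17, 20}
Claimed RHS: A' ∩ B' = {7, 11, 13, 17}
Identity is VALID: LHS = RHS = {7, 11, 13, 17} ✓

Identity is valid. (A ∪ B)' = A' ∩ B' = {7, 11, 13, 17}


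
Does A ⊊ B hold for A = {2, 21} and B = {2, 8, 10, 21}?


A ⊂ B requires: A ⊆ B AND A ≠ B.
A ⊆ B? Yes
A = B? No
A ⊂ B: Yes (A is a proper subset of B)

Yes, A ⊂ B


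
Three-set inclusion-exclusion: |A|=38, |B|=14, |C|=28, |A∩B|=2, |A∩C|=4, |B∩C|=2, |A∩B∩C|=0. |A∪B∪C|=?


|A∪B∪C| = |A|+|B|+|C| - |A∩B|-|A∩C|-|B∩C| + |A∩B∩C|
= 38+14+28 - 2-4-2 + 0
= 80 - 8 + 0
= 72

|A ∪ B ∪ C| = 72


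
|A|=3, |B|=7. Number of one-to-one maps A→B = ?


An injection sends each of |A| = 3 inputs to a distinct output in B.
# injections = |B|·(|B|-1)·…·(|B|-|A|+1) = 7! / (7 - 3)!
= 7 × 6 × 5
= 210

Number of injections = 210


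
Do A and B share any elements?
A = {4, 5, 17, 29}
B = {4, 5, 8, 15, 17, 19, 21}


Disjoint means A ∩ B = ∅.
A ∩ B = {4, 5, 17}
A ∩ B ≠ ∅, so A and B are NOT disjoint.

Yes — A and B share the element(s) of A ∩ B = {4, 5, 17}, so they are not disjoint


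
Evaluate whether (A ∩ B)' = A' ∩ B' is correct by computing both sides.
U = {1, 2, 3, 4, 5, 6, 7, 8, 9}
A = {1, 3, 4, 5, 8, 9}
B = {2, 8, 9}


LHS: A ∩ B = {8, 9}
(A ∩ B)' = U \ (A ∩ B) = {1, 2, 3, 4, 5, 6, 7}
A' = {2, 6, 7}, B' = {1, 3, 4, 5, 6, 7}
Claimed RHS: A' ∩ B' = {6, 7}
Identity is INVALID: LHS = {1, 2, 3, 4, 5, 6, 7} but the RHS claimed here equals {6, 7}. The correct form is (A ∩ B)' = A' ∪ B'.

Identity is invalid: (A ∩ B)' = {1, 2, 3, 4, 5, 6, 7} but A' ∩ B' = {6, 7}. The correct De Morgan law is (A ∩ B)' = A' ∪ B'.


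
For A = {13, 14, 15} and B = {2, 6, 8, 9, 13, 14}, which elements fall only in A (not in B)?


A = {13, 14, 15}
B = {2, 6, 8, 9, 13, 14}
Region: only in A (not in B)
Elements: {15}

Elements only in A (not in B): {15}


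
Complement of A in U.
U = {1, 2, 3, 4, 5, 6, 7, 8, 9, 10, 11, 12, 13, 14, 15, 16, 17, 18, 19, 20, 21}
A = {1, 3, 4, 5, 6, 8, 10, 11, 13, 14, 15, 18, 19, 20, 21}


Aᶜ = U \ A = elements in U but not in A
U = {1, 2, 3, 4, 5, 6, 7, 8, 9, 10, 11, 12, 13, 14, 15, 16, 17, 18, 19, 20, 21}
A = {1, 3, 4, 5, 6, 8, 10, 11, 13, 14, 15, 18, 19, 20, 21}
Aᶜ = {2, 7, 9, 12, 16, 17}

Aᶜ = {2, 7, 9, 12, 16, 17}


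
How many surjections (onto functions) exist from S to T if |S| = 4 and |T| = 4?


n = |S| = 4, k = |T| = 4. Surjections via inclusion-exclusion:
S(n,k) = Σ(-1)^i × C(k,i) × (k-i)^n, i=0 to k
i=0: (-1)^0×C(4,0)×4^4 = 256
i=1: (-1)^1×C(4,1)×3^4 = -324
i=2: (-1)^2×C(4,2)×2^4 = 96
i=3: (-1)^3×C(4,3)×1^4 = -4
i=4: (-1)^4×C(4,4)×0^4 = 0
Total = 24

Number of surjections = 24
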